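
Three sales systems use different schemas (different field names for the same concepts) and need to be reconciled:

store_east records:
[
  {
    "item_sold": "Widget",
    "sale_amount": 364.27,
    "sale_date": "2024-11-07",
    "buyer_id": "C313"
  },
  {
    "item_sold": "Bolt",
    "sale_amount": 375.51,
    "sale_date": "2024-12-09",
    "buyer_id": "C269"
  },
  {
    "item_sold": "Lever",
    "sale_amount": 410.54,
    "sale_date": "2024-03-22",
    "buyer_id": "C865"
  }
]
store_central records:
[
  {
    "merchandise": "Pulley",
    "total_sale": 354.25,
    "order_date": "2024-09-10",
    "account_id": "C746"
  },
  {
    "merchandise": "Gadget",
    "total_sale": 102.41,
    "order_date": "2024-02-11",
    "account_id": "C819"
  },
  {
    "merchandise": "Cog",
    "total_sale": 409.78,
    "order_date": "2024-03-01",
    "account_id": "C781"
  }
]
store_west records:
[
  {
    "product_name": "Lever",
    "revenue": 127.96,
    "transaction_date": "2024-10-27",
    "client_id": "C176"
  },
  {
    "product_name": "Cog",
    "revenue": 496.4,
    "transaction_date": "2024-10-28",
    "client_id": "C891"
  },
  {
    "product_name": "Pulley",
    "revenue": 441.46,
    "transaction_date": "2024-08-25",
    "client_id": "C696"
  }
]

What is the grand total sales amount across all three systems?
3082.58

Schema reconciliation - all amount fields map to sale amount:

store_east (sale_amount): 1150.32
store_central (total_sale): 866.44
store_west (revenue): 1065.82

Grand total: 3082.58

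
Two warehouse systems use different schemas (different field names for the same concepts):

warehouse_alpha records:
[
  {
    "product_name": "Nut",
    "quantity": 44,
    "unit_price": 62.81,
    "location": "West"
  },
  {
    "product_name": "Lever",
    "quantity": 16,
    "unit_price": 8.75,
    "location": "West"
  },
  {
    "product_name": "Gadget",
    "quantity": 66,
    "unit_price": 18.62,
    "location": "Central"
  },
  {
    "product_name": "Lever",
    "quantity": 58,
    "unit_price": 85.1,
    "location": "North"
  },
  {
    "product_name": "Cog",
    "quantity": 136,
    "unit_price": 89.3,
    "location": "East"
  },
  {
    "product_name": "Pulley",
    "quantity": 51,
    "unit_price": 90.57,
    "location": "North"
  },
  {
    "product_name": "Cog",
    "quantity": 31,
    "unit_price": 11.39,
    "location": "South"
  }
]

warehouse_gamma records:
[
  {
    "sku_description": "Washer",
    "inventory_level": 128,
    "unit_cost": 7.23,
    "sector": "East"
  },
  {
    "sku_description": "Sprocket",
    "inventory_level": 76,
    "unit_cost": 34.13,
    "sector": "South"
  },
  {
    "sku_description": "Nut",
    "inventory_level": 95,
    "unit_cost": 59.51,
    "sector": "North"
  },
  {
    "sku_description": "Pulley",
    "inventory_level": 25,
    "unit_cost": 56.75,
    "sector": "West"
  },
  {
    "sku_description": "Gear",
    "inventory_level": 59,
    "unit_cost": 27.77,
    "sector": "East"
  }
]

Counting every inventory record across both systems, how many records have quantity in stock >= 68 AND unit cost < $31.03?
1

Schema mappings:
- "quantity" (warehouse_alpha) = "inventory_level" (warehouse_gamma) = quantity
- "unit_price" (warehouse_alpha) = "unit_cost" (warehouse_gamma) = unit cost

Records meeting both conditions in warehouse_alpha: 0
Records meeting both conditions in warehouse_gamma: 1

Total: 0 + 1 = 1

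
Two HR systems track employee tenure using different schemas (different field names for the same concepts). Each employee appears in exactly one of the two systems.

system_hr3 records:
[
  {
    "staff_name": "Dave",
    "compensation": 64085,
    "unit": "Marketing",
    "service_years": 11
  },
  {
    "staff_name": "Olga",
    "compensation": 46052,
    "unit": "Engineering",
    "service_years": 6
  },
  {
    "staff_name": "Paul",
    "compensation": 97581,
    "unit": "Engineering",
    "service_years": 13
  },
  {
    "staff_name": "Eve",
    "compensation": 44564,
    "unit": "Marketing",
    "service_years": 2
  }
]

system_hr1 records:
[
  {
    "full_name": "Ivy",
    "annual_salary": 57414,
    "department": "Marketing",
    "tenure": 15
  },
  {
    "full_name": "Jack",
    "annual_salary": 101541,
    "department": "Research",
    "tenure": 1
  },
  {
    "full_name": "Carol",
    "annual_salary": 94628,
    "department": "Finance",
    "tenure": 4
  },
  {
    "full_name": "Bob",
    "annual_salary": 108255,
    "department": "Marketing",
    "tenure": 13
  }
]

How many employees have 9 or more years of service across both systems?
4

Reconcile schemas: "service_years" (system_hr3) = "tenure" (system_hr1) = years of service

From system_hr3: 2 employees with >= 9 years
From system_hr1: 2 employees with >= 9 years

Total: 2 + 2 = 4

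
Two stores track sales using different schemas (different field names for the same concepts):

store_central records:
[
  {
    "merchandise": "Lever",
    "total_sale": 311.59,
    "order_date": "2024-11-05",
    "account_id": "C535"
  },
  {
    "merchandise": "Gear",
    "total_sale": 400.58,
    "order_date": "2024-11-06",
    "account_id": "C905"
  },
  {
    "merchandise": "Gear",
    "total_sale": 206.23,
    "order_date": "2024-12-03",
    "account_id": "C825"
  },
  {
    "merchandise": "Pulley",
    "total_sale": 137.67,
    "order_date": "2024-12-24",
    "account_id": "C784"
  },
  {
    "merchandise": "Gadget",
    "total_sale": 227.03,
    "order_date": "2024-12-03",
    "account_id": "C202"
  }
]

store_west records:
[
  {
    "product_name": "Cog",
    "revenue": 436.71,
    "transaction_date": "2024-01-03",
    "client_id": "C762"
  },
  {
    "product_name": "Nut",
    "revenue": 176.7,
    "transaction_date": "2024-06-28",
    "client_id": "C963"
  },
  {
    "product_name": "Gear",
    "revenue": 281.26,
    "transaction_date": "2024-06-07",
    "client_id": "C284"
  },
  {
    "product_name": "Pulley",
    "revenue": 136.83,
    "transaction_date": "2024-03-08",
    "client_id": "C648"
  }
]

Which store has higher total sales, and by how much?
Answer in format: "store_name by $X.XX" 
store_central by $251.60

Schema mapping: "total_sale" (store_central) = "revenue" (store_west) = sale amount

Total for store_central: 1283.10
Total for store_west: 1031.50

Difference: |1283.10 - 1031.50| = 251.60
store_central has higher sales by $251.60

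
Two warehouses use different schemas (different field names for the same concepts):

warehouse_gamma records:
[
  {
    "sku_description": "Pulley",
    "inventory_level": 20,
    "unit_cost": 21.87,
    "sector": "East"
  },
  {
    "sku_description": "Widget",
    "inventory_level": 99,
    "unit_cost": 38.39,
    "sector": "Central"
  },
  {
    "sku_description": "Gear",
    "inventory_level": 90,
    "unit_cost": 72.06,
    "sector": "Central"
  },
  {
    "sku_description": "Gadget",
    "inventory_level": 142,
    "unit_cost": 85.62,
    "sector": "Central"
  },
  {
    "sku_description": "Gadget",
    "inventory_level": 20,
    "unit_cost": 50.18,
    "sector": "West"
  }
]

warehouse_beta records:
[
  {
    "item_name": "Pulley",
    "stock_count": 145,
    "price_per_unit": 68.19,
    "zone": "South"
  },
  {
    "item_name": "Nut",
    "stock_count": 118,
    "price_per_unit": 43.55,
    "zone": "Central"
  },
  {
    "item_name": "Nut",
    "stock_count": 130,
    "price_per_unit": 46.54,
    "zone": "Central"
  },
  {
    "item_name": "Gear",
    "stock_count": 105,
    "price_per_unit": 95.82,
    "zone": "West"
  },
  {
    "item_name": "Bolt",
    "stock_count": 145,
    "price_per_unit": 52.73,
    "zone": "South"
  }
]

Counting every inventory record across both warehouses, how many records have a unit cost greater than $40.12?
8

Schema mapping: "unit_cost" (warehouse_gamma) = "price_per_unit" (warehouse_beta) = unit cost

Records > $40.12 in warehouse_gamma: 3
Records > $40.12 in warehouse_beta: 5

Total count: 3 + 5 = 8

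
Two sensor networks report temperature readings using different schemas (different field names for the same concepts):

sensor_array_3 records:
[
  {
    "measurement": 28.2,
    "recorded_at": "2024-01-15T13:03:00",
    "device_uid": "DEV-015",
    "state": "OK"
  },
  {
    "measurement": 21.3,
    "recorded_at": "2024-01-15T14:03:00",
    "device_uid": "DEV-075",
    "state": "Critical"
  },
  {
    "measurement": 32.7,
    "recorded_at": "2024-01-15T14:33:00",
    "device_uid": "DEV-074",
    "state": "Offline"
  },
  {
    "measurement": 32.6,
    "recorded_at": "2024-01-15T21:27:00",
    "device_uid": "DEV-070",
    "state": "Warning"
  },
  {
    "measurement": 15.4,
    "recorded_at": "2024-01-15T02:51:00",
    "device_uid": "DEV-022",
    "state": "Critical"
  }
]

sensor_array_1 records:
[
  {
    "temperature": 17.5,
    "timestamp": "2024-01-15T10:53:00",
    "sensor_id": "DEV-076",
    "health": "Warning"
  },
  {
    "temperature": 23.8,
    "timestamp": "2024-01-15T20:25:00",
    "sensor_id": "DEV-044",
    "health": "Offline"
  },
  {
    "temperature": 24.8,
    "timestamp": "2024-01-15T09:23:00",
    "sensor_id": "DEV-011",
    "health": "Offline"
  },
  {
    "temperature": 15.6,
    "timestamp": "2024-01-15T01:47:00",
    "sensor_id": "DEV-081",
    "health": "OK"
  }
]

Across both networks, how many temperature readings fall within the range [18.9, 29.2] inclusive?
4

Schema mapping: "measurement" (sensor_array_3) = "temperature" (sensor_array_1) = temperature

Readings in [18.9, 29.2] from sensor_array_3: 2
Readings in [18.9, 29.2] from sensor_array_1: 2

Total count: 2 + 2 = 4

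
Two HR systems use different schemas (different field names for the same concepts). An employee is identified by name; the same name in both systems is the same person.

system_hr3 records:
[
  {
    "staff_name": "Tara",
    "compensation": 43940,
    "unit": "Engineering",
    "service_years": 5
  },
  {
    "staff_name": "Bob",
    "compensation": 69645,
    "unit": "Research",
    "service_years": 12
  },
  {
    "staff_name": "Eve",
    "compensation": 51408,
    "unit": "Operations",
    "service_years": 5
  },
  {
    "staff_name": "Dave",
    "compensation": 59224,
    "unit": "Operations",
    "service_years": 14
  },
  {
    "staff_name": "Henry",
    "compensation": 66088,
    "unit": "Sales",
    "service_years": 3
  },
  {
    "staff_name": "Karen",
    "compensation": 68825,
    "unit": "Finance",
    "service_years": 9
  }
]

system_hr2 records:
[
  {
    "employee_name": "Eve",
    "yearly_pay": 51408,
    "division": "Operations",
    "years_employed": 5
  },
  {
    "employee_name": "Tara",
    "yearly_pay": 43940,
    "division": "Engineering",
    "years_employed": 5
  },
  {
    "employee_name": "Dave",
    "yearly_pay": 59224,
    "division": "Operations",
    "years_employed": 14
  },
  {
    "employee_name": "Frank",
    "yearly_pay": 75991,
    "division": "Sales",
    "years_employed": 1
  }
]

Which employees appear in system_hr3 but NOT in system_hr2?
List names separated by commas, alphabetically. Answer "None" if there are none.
Bob, Henry, Karen

Schema mapping: "staff_name" (system_hr3) = "employee_name" (system_hr2) = employee name

Names in system_hr3: ['Bob', 'Dave', 'Eve', 'Henry', 'Karen', 'Tara']
Names in system_hr2: ['Dave', 'Eve', 'Frank', 'Tara']

In system_hr3 but not system_hr2: ['Bob', 'Henry', 'Karen']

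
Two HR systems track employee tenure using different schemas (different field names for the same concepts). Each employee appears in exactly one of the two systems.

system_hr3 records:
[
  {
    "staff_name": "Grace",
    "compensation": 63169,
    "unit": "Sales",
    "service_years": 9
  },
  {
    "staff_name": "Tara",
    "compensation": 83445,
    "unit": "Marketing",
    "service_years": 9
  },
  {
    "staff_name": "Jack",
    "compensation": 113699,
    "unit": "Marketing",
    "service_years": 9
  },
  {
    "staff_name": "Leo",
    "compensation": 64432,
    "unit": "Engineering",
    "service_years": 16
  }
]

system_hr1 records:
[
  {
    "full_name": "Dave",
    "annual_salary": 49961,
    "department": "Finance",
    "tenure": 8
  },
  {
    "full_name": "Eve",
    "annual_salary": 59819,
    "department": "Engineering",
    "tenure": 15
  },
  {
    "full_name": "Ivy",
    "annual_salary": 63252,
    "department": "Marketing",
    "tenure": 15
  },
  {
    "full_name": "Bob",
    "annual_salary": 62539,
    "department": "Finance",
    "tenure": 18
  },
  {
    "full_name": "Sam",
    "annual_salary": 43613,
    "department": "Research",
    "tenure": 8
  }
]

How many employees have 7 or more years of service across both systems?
9

Reconcile schemas: "service_years" (system_hr3) = "tenure" (system_hr1) = years of service

From system_hr3: 4 employees with >= 7 years
From system_hr1: 5 employees with >= 7 years

Total: 4 + 5 = 9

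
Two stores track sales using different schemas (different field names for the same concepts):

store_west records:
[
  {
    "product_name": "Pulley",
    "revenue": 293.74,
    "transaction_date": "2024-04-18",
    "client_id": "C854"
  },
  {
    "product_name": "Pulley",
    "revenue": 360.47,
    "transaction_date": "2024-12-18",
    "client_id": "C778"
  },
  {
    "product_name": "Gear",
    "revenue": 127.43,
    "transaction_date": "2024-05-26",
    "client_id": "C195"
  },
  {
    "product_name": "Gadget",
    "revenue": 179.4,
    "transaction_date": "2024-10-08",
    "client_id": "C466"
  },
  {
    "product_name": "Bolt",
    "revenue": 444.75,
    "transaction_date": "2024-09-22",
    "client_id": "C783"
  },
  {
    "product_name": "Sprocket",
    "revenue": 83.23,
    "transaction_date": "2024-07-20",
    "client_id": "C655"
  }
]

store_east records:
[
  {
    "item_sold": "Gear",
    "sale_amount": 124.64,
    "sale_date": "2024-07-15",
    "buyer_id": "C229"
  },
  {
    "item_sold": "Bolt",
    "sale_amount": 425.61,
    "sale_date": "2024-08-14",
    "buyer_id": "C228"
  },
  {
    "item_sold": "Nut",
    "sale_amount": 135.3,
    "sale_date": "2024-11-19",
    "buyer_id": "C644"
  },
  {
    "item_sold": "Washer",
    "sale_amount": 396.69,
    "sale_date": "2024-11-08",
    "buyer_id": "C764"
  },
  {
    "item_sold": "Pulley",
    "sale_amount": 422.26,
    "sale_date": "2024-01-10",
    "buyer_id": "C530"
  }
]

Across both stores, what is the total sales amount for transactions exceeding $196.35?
2343.52

Schema mapping: "revenue" (store_west) = "sale_amount" (store_east) = sale amount

Sum of sales > $196.35 in store_west: 1098.96
Sum of sales > $196.35 in store_east: 1244.56

Total: 1098.96 + 1244.56 = 2343.52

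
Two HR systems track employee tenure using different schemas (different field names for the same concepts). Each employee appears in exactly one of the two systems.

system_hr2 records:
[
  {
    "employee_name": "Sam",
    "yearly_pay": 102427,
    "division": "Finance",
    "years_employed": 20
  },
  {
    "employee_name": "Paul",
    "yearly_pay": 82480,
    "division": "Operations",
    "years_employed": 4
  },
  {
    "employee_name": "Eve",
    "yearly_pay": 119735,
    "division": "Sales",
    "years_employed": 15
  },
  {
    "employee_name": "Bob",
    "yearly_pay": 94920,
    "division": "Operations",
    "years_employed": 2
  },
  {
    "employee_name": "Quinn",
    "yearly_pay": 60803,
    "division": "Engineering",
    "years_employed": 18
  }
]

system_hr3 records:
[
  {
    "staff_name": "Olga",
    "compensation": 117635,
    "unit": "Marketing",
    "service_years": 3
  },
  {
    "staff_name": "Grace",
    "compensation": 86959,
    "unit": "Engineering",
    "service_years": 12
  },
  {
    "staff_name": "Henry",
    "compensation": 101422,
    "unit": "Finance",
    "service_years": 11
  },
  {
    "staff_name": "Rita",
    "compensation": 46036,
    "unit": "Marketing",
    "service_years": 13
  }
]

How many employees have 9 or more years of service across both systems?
6

Reconcile schemas: "years_employed" (system_hr2) = "service_years" (system_hr3) = years of service

From system_hr2: 3 employees with >= 9 years
From system_hr3: 3 employees with >= 9 years

Total: 3 + 3 = 6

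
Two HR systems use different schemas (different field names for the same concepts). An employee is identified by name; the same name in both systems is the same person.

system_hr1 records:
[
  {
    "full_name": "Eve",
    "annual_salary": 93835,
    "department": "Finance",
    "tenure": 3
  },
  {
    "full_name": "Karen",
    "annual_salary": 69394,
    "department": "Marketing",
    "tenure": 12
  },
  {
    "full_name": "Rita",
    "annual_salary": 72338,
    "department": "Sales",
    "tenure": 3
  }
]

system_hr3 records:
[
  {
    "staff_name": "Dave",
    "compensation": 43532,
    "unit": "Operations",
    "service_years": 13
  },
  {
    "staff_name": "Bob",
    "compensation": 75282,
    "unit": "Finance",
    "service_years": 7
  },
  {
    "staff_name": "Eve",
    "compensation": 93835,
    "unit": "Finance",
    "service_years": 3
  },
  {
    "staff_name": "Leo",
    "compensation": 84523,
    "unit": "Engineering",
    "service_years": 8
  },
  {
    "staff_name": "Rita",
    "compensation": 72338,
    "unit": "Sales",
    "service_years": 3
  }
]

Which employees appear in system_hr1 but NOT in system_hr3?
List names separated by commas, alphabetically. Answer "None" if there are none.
Karen

Schema mapping: "full_name" (system_hr1) = "staff_name" (system_hr3) = employee name

Names in system_hr1: ['Eve', 'Karen', 'Rita']
Names in system_hr3: ['Bob', 'Dave', 'Eve', 'Leo', 'Rita']

In system_hr1 but not system_hr3: ['Karen']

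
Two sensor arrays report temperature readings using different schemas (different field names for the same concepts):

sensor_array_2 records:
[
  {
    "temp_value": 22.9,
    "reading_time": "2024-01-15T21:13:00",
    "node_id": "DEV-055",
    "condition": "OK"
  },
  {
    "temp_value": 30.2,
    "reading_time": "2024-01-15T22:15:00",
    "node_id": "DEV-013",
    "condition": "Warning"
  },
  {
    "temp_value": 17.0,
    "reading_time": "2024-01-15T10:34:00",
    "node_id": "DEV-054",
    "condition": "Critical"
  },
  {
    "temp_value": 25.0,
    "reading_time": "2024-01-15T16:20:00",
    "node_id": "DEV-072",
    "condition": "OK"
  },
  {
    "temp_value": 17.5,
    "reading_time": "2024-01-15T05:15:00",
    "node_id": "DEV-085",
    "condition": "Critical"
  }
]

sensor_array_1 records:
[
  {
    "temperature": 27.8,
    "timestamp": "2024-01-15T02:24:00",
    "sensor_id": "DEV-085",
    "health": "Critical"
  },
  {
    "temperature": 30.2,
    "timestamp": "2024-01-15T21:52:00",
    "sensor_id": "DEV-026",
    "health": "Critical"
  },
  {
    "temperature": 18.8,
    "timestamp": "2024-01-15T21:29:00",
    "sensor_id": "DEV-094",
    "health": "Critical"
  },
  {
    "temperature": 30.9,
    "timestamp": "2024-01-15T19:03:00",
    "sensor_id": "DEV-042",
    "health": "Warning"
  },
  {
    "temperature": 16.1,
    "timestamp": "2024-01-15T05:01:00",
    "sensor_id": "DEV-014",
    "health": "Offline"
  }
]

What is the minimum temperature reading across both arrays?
16.1

Schema mapping: "temp_value" (sensor_array_2) = "temperature" (sensor_array_1) = temperature reading

Minimum in sensor_array_2: 17.0
Minimum in sensor_array_1: 16.1

Overall minimum: min(17.0, 16.1) = 16.1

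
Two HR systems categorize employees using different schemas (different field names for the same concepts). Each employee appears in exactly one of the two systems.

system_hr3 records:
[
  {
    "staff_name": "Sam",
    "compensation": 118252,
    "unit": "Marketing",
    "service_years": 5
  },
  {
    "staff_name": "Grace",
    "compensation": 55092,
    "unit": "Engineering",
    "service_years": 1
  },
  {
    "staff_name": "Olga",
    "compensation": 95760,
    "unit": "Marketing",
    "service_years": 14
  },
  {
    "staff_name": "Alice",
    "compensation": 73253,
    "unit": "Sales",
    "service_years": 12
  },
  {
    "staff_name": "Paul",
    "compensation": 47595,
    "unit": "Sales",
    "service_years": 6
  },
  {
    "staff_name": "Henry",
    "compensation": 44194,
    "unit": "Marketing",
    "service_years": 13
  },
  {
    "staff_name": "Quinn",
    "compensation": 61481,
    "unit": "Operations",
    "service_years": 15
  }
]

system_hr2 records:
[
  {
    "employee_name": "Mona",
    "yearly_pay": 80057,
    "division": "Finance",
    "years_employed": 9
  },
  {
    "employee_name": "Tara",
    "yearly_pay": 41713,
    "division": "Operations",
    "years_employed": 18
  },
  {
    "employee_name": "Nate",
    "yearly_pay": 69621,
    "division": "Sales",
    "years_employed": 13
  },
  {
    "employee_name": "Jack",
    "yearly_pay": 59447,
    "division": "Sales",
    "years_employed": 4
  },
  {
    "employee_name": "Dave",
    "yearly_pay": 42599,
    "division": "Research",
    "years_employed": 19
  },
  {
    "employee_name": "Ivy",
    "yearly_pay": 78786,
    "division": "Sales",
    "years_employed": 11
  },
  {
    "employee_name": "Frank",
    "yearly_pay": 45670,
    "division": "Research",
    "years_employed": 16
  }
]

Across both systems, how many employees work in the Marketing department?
3

Schema mapping: "unit" (system_hr3) = "division" (system_hr2) = department

Marketing employees in system_hr3: 3
Marketing employees in system_hr2: 0

Total in Marketing: 3 + 0 = 3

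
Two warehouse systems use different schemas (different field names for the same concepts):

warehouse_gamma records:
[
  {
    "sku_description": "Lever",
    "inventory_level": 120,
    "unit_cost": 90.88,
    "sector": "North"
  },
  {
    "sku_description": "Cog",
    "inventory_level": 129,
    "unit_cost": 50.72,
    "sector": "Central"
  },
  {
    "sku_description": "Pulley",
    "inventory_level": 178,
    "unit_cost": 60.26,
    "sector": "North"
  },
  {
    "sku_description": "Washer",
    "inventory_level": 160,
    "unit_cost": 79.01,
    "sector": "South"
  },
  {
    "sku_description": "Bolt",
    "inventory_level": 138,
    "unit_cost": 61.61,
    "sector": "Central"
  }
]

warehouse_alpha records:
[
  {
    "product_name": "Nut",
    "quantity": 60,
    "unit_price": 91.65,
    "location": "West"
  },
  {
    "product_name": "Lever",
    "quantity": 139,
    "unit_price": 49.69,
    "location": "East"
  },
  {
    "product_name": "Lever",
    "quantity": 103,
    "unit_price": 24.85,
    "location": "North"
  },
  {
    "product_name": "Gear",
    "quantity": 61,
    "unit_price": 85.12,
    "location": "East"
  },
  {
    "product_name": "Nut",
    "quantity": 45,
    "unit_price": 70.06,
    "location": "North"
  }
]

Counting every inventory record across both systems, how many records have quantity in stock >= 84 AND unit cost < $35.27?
1

Schema mappings:
- "inventory_level" (warehouse_gamma) = "quantity" (warehouse_alpha) = quantity
- "unit_cost" (warehouse_gamma) = "unit_price" (warehouse_alpha) = unit cost

Records meeting both conditions in warehouse_gamma: 0
Records meeting both conditions in warehouse_alpha: 1

Total: 0 + 1 = 1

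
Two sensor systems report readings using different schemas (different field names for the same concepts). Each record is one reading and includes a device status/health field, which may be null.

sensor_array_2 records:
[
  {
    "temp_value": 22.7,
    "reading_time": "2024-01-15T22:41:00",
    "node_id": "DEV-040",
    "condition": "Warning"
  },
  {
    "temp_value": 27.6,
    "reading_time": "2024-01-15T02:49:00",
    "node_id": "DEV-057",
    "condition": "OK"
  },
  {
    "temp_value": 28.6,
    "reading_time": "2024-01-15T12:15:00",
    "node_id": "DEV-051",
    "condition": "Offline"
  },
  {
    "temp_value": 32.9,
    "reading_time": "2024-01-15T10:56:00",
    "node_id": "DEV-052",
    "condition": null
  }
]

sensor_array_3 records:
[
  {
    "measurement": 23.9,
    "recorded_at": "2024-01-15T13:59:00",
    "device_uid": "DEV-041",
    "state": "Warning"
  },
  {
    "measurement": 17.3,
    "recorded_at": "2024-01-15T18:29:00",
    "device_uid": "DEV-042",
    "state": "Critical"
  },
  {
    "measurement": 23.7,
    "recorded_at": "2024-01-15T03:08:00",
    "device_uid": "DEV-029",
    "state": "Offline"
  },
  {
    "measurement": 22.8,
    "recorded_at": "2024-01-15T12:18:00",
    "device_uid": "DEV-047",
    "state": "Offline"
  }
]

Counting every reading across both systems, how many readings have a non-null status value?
7

Schema mapping: "condition" (sensor_array_2) = "state" (sensor_array_3) = status

Non-null in sensor_array_2: 3
Non-null in sensor_array_3: 4

Total non-null: 3 + 4 = 7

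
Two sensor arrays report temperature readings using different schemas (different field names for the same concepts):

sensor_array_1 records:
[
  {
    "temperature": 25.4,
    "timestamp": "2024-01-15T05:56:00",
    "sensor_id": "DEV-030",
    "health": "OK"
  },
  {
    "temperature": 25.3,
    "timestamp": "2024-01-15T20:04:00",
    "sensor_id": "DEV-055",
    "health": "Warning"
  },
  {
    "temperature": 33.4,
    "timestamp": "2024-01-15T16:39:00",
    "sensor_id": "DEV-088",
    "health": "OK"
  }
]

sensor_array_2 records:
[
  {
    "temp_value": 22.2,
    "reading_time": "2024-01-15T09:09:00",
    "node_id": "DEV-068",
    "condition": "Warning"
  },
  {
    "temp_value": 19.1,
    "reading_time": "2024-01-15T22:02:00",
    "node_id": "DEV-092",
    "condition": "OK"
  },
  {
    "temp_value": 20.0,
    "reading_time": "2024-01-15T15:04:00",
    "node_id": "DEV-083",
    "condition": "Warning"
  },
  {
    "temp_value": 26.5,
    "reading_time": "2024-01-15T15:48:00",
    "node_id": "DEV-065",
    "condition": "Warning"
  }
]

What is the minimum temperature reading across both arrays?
19.1

Schema mapping: "temperature" (sensor_array_1) = "temp_value" (sensor_array_2) = temperature reading

Minimum in sensor_array_1: 25.3
Minimum in sensor_array_2: 19.1

Overall minimum: min(25.3, 19.1) = 19.1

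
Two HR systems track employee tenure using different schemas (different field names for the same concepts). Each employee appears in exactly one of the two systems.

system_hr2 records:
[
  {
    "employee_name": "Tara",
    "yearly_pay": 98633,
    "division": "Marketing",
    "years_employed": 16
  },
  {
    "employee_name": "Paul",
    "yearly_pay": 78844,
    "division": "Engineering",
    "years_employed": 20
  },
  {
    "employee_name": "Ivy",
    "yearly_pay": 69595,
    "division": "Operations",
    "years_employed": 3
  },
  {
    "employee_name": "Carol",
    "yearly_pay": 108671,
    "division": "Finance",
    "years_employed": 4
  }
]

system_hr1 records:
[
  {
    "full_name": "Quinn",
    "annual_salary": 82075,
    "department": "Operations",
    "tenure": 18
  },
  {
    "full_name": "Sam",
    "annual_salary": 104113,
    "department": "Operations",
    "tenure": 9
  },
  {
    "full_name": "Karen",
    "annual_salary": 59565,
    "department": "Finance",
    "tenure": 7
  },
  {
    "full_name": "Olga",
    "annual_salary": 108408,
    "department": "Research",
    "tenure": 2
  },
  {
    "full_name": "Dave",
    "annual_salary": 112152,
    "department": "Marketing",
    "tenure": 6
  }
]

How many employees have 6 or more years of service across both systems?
6

Reconcile schemas: "years_employed" (system_hr2) = "tenure" (system_hr1) = years of service

From system_hr2: 2 employees with >= 6 years
From system_hr1: 4 employees with >= 6 years

Total: 2 + 4 = 6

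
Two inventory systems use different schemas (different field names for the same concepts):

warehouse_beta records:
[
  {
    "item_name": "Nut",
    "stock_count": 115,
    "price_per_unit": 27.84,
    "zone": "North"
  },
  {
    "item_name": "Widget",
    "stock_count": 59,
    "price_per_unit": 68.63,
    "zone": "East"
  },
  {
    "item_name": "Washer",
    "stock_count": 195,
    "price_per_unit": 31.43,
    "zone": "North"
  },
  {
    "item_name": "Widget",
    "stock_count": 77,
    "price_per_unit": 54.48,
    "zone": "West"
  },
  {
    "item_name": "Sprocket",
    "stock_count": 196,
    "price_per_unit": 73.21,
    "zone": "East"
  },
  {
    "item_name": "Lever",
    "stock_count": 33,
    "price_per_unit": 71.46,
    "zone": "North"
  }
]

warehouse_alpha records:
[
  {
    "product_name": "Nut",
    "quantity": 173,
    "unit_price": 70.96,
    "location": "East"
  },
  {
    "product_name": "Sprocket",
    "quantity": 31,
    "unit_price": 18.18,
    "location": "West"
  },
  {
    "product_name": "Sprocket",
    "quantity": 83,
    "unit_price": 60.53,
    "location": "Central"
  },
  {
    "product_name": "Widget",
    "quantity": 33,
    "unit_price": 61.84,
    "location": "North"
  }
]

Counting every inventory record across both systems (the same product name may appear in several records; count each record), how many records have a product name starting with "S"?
3

Schema mapping: "item_name" (warehouse_beta) = "product_name" (warehouse_alpha) = product name

Records with product name starting with "S" in warehouse_beta: 1
Records with product name starting with "S" in warehouse_alpha: 2

Total: 1 + 2 = 3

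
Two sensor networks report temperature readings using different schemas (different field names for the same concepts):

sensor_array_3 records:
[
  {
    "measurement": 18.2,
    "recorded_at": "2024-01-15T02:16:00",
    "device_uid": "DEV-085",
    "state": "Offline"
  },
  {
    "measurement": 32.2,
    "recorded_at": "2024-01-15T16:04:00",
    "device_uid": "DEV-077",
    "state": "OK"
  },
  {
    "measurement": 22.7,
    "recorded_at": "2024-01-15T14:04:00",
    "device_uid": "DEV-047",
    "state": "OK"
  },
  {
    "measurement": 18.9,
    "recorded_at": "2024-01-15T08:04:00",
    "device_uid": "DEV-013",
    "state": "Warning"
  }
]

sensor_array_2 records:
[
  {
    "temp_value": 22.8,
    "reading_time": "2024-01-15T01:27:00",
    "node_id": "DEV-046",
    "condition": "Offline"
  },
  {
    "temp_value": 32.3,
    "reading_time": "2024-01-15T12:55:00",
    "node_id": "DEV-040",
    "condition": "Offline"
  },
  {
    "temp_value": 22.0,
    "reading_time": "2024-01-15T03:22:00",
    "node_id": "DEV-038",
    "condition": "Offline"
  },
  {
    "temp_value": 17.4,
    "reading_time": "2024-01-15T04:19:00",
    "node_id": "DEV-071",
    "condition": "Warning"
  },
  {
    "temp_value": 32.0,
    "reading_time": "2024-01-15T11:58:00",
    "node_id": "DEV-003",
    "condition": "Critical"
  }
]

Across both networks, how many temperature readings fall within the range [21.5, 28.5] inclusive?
3

Schema mapping: "measurement" (sensor_array_3) = "temp_value" (sensor_array_2) = temperature

Readings in [21.5, 28.5] from sensor_array_3: 1
Readings in [21.5, 28.5] from sensor_array_2: 2

Total count: 1 + 2 = 3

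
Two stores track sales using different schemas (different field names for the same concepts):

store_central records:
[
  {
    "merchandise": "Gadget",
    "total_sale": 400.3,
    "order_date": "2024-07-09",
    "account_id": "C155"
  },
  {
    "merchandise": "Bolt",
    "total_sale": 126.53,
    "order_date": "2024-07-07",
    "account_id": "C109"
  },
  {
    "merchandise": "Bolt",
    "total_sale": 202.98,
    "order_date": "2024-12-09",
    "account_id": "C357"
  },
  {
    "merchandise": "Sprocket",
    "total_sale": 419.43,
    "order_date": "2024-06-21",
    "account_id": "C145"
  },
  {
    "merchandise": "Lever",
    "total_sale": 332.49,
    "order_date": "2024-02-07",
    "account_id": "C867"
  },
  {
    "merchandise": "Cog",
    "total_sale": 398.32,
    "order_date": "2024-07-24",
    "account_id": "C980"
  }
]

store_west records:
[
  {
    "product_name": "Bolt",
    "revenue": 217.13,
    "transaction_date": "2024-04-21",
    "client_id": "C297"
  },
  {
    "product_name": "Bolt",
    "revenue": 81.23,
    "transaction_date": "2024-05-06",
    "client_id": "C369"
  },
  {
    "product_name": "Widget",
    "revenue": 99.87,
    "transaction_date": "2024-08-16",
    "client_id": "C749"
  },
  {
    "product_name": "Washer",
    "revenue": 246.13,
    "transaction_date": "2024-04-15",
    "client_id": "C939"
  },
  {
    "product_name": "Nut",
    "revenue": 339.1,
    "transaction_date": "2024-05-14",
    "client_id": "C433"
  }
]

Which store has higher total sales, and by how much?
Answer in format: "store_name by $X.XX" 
store_central by $896.59

Schema mapping: "total_sale" (store_central) = "revenue" (store_west) = sale amount

Total for store_central: 1880.05
Total for store_west: 983.46

Difference: |1880.05 - 983.46| = 896.59
store_central has higher sales by $896.59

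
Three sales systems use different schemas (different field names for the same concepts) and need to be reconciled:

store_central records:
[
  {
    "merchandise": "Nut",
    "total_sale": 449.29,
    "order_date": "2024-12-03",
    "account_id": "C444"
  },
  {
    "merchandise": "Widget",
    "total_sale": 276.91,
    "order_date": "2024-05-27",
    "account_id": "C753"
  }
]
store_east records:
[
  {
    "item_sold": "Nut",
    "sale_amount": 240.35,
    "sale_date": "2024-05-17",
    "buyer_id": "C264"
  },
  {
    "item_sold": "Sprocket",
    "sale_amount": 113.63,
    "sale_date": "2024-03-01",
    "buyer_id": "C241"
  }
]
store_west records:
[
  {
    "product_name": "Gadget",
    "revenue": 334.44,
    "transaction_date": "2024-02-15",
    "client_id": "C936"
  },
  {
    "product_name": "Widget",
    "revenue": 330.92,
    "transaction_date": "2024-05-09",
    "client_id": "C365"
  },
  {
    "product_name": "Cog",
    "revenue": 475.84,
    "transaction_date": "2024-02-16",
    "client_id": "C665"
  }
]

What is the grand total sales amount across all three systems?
2221.38

Schema reconciliation - all amount fields map to sale amount:

store_central (total_sale): 726.2
store_east (sale_amount): 353.98
store_west (revenue): 1141.2

Grand total: 2221.38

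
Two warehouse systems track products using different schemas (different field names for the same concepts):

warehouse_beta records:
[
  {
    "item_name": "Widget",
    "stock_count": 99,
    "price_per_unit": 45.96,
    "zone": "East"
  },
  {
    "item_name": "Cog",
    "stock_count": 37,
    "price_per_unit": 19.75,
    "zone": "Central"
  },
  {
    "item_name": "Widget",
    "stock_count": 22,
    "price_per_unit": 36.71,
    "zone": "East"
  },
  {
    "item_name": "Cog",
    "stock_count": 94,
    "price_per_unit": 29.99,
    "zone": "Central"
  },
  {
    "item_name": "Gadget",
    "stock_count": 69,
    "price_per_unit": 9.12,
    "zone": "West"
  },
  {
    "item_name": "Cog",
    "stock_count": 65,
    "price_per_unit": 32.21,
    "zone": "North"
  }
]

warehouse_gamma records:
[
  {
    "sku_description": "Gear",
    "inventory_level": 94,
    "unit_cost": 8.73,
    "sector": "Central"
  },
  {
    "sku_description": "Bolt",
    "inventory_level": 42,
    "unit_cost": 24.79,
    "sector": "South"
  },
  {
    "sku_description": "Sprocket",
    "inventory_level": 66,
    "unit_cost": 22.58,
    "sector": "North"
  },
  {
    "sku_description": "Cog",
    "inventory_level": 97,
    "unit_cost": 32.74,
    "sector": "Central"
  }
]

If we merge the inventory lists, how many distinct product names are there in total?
6

Schema mapping: "item_name" (warehouse_beta) = "sku_description" (warehouse_gamma) = product name

Products in warehouse_beta: ['Cog', 'Gadget', 'Widget']
Products in warehouse_gamma: ['Bolt', 'Cog', 'Gear', 'Sprocket']

Union (unique products): ['Bolt', 'Cog', 'Gadget', 'Gear', 'Sprocket', 'Widget']
Count: 6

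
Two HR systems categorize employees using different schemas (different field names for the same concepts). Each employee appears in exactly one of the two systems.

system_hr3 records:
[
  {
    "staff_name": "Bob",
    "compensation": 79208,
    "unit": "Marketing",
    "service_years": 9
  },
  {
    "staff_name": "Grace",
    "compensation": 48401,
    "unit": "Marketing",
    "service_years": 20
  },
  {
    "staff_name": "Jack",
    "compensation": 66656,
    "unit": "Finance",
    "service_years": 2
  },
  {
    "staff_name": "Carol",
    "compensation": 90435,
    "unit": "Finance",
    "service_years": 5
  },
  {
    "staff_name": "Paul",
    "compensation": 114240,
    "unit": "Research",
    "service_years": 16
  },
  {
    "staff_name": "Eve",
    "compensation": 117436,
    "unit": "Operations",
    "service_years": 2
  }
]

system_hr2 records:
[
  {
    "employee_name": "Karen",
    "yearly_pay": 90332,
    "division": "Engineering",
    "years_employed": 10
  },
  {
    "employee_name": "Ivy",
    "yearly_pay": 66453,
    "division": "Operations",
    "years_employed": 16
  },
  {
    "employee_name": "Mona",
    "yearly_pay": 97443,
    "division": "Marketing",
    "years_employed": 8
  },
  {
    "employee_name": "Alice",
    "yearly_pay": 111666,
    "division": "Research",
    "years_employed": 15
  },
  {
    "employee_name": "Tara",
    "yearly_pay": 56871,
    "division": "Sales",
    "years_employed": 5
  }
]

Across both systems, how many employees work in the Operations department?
2

Schema mapping: "unit" (system_hr3) = "division" (system_hr2) = department

Operations employees in system_hr3: 1
Operations employees in system_hr2: 1

Total in Operations: 1 + 1 = 2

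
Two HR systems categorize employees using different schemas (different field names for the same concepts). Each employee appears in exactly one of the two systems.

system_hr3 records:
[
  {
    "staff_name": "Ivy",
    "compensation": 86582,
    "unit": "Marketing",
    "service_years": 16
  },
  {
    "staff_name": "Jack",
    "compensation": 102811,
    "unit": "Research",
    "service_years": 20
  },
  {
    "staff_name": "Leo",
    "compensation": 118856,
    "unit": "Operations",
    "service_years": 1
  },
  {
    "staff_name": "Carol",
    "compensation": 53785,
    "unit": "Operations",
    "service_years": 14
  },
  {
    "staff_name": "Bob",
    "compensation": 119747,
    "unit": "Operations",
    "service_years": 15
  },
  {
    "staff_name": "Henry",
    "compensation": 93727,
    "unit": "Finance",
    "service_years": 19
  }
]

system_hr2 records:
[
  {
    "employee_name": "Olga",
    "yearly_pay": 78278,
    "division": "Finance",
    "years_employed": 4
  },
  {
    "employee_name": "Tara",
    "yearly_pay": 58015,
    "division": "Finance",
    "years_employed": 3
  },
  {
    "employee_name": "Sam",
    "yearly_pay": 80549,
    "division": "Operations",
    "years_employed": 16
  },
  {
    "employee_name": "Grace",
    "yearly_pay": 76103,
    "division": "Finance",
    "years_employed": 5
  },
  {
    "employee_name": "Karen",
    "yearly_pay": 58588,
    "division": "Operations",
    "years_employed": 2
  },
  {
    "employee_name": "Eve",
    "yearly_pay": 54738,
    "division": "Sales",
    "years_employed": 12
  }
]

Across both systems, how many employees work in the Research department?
1

Schema mapping: "unit" (system_hr3) = "division" (system_hr2) = department

Research employees in system_hr3: 1
Research employees in system_hr2: 0

Total in Research: 1 + 0 = 1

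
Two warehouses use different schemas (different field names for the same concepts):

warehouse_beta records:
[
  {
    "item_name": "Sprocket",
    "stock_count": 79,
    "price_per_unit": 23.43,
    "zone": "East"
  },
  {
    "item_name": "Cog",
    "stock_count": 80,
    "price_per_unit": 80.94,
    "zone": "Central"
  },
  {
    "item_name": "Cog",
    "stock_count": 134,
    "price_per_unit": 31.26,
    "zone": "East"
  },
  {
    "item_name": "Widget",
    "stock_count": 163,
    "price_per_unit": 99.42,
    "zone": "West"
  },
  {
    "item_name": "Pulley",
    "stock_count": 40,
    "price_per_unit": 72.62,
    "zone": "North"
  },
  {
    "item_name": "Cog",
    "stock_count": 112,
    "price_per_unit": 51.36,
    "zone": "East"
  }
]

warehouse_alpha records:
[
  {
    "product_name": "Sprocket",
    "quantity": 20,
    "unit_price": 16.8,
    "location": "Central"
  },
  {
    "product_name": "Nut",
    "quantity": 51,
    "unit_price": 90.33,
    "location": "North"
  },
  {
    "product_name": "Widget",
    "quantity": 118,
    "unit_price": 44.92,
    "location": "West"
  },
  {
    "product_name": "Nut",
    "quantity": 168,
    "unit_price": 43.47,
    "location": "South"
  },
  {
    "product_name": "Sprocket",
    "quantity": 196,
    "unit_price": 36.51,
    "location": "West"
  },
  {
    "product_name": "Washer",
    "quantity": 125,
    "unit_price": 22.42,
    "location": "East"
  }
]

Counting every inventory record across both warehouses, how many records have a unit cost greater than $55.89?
4

Schema mapping: "price_per_unit" (warehouse_beta) = "unit_price" (warehouse_alpha) = unit cost

Records > $55.89 in warehouse_beta: 3
Records > $55.89 in warehouse_alpha: 1

Total count: 3 + 1 = 4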